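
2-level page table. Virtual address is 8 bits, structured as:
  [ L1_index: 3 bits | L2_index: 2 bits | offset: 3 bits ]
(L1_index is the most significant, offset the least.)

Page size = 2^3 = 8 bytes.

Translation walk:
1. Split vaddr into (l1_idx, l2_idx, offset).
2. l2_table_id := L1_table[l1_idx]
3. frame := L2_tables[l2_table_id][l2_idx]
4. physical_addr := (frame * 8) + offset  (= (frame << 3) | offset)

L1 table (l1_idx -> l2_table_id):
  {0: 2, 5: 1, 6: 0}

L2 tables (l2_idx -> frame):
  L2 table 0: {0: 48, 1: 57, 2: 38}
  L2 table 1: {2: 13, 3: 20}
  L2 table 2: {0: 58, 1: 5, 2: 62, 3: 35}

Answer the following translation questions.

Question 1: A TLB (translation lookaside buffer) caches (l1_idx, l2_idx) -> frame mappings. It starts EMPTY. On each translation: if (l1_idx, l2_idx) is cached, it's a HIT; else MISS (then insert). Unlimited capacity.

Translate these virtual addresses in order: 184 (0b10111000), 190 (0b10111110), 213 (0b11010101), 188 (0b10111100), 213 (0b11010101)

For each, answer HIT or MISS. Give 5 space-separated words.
vaddr=184: (5,3) not in TLB -> MISS, insert
vaddr=190: (5,3) in TLB -> HIT
vaddr=213: (6,2) not in TLB -> MISS, insert
vaddr=188: (5,3) in TLB -> HIT
vaddr=213: (6,2) in TLB -> HIT

Answer: MISS HIT MISS HIT HIT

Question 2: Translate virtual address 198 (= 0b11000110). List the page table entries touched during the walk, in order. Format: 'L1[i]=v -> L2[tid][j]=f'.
Answer: L1[6]=0 -> L2[0][0]=48

Derivation:
vaddr = 198 = 0b11000110
Split: l1_idx=6, l2_idx=0, offset=6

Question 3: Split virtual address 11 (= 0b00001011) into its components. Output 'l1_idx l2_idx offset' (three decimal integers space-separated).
Answer: 0 1 3

Derivation:
vaddr = 11 = 0b00001011
  top 3 bits -> l1_idx = 0
  next 2 bits -> l2_idx = 1
  bottom 3 bits -> offset = 3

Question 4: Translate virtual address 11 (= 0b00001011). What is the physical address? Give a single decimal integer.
vaddr = 11 = 0b00001011
Split: l1_idx=0, l2_idx=1, offset=3
L1[0] = 2
L2[2][1] = 5
paddr = 5 * 8 + 3 = 43

Answer: 43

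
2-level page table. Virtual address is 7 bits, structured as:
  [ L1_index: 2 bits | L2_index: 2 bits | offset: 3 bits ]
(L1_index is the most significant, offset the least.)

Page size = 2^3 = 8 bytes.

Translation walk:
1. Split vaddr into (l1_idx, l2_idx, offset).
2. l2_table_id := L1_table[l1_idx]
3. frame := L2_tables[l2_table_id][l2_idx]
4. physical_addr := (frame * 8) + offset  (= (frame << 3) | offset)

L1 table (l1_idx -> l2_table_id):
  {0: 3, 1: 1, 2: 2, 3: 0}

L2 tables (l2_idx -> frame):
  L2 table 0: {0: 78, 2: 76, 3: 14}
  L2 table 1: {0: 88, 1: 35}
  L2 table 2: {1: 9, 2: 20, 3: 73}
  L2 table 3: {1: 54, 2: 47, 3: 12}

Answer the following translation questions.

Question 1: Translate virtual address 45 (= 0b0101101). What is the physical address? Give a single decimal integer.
Answer: 285

Derivation:
vaddr = 45 = 0b0101101
Split: l1_idx=1, l2_idx=1, offset=5
L1[1] = 1
L2[1][1] = 35
paddr = 35 * 8 + 5 = 285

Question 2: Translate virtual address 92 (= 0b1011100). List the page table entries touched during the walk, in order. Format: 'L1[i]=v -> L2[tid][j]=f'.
vaddr = 92 = 0b1011100
Split: l1_idx=2, l2_idx=3, offset=4

Answer: L1[2]=2 -> L2[2][3]=73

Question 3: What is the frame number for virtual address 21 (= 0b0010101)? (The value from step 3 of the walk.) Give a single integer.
vaddr = 21: l1_idx=0, l2_idx=2
L1[0] = 3; L2[3][2] = 47

Answer: 47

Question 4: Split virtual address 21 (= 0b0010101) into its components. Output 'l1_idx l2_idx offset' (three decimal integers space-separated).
Answer: 0 2 5

Derivation:
vaddr = 21 = 0b0010101
  top 2 bits -> l1_idx = 0
  next 2 bits -> l2_idx = 2
  bottom 3 bits -> offset = 5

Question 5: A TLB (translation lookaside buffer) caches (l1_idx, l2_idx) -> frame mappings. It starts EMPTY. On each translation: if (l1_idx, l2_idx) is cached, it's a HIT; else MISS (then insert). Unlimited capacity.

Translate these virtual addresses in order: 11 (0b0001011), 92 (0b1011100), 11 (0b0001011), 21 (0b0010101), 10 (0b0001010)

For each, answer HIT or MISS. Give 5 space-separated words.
Answer: MISS MISS HIT MISS HIT

Derivation:
vaddr=11: (0,1) not in TLB -> MISS, insert
vaddr=92: (2,3) not in TLB -> MISS, insert
vaddr=11: (0,1) in TLB -> HIT
vaddr=21: (0,2) not in TLB -> MISS, insert
vaddr=10: (0,1) in TLB -> HIT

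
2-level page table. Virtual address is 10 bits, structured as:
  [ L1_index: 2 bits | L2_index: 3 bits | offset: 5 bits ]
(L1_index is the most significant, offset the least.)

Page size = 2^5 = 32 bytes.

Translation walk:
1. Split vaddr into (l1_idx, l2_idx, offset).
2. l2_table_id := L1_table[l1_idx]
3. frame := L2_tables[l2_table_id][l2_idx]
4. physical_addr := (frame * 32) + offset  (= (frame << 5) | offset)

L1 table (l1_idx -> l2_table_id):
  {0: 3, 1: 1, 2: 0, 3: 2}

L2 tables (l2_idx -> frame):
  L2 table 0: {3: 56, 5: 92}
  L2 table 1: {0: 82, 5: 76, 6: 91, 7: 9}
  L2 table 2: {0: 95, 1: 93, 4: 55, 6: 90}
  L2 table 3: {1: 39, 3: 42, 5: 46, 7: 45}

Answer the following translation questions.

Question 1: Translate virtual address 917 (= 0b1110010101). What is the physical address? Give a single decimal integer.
Answer: 1781

Derivation:
vaddr = 917 = 0b1110010101
Split: l1_idx=3, l2_idx=4, offset=21
L1[3] = 2
L2[2][4] = 55
paddr = 55 * 32 + 21 = 1781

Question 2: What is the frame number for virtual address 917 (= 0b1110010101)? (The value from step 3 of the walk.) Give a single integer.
Answer: 55

Derivation:
vaddr = 917: l1_idx=3, l2_idx=4
L1[3] = 2; L2[2][4] = 55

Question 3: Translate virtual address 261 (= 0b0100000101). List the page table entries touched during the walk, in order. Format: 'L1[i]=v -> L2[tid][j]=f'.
vaddr = 261 = 0b0100000101
Split: l1_idx=1, l2_idx=0, offset=5

Answer: L1[1]=1 -> L2[1][0]=82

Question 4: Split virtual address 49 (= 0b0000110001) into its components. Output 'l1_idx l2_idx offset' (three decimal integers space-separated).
vaddr = 49 = 0b0000110001
  top 2 bits -> l1_idx = 0
  next 3 bits -> l2_idx = 1
  bottom 5 bits -> offset = 17

Answer: 0 1 17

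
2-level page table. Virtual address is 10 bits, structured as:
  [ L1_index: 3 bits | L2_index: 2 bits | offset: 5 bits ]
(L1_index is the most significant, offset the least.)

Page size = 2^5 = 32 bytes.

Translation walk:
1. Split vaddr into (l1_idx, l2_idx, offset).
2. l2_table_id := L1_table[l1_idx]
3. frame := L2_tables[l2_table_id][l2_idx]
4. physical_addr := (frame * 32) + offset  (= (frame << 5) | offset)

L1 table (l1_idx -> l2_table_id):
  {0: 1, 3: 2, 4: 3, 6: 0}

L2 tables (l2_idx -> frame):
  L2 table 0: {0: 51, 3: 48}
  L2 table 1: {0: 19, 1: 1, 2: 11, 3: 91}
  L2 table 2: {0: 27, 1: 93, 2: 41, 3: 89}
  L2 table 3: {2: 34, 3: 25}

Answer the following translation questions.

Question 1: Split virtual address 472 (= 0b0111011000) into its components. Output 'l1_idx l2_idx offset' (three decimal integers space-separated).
vaddr = 472 = 0b0111011000
  top 3 bits -> l1_idx = 3
  next 2 bits -> l2_idx = 2
  bottom 5 bits -> offset = 24

Answer: 3 2 24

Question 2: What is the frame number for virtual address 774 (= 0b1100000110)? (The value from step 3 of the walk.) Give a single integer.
Answer: 51

Derivation:
vaddr = 774: l1_idx=6, l2_idx=0
L1[6] = 0; L2[0][0] = 51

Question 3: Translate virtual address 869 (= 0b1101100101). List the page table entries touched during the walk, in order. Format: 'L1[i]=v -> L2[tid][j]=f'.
Answer: L1[6]=0 -> L2[0][3]=48

Derivation:
vaddr = 869 = 0b1101100101
Split: l1_idx=6, l2_idx=3, offset=5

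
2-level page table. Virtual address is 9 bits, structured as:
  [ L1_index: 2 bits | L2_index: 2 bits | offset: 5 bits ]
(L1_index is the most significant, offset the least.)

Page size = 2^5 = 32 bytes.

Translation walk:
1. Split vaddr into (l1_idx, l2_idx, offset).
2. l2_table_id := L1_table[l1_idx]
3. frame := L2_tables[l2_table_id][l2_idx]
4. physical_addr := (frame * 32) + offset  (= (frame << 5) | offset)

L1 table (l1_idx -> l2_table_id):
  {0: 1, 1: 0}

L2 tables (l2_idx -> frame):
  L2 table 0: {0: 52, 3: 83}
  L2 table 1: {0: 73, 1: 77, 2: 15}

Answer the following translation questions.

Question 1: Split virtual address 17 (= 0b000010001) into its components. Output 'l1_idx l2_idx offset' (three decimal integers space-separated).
Answer: 0 0 17

Derivation:
vaddr = 17 = 0b000010001
  top 2 bits -> l1_idx = 0
  next 2 bits -> l2_idx = 0
  bottom 5 bits -> offset = 17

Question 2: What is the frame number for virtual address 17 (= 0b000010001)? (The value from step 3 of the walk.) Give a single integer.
Answer: 73

Derivation:
vaddr = 17: l1_idx=0, l2_idx=0
L1[0] = 1; L2[1][0] = 73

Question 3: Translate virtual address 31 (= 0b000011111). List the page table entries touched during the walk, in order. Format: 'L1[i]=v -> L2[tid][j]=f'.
vaddr = 31 = 0b000011111
Split: l1_idx=0, l2_idx=0, offset=31

Answer: L1[0]=1 -> L2[1][0]=73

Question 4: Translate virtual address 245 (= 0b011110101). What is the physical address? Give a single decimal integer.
Answer: 2677

Derivation:
vaddr = 245 = 0b011110101
Split: l1_idx=1, l2_idx=3, offset=21
L1[1] = 0
L2[0][3] = 83
paddr = 83 * 32 + 21 = 2677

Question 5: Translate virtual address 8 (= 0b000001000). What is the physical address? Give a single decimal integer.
vaddr = 8 = 0b000001000
Split: l1_idx=0, l2_idx=0, offset=8
L1[0] = 1
L2[1][0] = 73
paddr = 73 * 32 + 8 = 2344

Answer: 2344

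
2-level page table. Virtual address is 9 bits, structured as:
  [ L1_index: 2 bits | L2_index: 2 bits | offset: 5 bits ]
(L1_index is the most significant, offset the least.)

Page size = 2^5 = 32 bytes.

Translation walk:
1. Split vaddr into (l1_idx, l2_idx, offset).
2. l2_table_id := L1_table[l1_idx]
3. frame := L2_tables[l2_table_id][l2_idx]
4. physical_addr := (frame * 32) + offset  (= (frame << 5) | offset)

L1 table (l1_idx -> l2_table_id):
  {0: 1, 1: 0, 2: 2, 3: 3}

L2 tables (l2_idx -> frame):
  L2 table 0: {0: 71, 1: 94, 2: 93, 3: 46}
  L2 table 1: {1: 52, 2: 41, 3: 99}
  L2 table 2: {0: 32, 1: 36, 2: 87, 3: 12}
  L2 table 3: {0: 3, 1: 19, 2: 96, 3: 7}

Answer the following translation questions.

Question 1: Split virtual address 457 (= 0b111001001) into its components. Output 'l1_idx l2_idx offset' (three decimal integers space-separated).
Answer: 3 2 9

Derivation:
vaddr = 457 = 0b111001001
  top 2 bits -> l1_idx = 3
  next 2 bits -> l2_idx = 2
  bottom 5 bits -> offset = 9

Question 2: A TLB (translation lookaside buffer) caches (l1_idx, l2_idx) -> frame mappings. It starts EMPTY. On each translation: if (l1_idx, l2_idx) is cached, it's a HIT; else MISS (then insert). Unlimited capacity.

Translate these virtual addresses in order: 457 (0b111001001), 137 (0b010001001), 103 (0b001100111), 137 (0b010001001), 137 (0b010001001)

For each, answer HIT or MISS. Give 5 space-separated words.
Answer: MISS MISS MISS HIT HIT

Derivation:
vaddr=457: (3,2) not in TLB -> MISS, insert
vaddr=137: (1,0) not in TLB -> MISS, insert
vaddr=103: (0,3) not in TLB -> MISS, insert
vaddr=137: (1,0) in TLB -> HIT
vaddr=137: (1,0) in TLB -> HIT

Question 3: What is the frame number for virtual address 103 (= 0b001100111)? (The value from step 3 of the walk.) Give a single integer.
Answer: 99

Derivation:
vaddr = 103: l1_idx=0, l2_idx=3
L1[0] = 1; L2[1][3] = 99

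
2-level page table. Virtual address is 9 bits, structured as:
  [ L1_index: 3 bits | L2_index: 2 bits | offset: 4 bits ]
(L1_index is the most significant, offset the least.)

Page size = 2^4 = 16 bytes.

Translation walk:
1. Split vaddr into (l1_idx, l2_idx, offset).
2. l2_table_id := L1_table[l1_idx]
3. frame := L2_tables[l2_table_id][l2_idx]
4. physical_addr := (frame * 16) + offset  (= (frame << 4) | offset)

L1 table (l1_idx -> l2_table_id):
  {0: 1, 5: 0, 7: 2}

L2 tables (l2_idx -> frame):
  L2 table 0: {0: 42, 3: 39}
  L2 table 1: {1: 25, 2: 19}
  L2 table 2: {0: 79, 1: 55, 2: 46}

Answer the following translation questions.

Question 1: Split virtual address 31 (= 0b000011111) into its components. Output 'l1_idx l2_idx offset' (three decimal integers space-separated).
Answer: 0 1 15

Derivation:
vaddr = 31 = 0b000011111
  top 3 bits -> l1_idx = 0
  next 2 bits -> l2_idx = 1
  bottom 4 bits -> offset = 15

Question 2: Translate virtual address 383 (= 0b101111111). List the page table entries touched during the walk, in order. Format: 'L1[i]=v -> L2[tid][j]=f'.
vaddr = 383 = 0b101111111
Split: l1_idx=5, l2_idx=3, offset=15

Answer: L1[5]=0 -> L2[0][3]=39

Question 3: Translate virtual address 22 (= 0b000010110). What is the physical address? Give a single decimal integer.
vaddr = 22 = 0b000010110
Split: l1_idx=0, l2_idx=1, offset=6
L1[0] = 1
L2[1][1] = 25
paddr = 25 * 16 + 6 = 406

Answer: 406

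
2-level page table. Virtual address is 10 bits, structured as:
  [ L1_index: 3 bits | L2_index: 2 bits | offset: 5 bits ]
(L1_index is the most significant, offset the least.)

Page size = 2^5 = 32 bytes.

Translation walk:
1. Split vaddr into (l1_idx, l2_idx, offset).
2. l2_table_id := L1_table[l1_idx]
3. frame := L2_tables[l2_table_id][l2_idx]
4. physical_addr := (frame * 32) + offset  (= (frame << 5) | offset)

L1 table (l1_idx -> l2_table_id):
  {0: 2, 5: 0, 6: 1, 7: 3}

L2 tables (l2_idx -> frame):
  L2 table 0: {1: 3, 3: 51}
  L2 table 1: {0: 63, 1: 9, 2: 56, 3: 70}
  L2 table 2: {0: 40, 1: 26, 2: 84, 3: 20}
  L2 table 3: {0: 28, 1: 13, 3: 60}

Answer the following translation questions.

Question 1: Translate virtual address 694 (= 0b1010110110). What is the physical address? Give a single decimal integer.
Answer: 118

Derivation:
vaddr = 694 = 0b1010110110
Split: l1_idx=5, l2_idx=1, offset=22
L1[5] = 0
L2[0][1] = 3
paddr = 3 * 32 + 22 = 118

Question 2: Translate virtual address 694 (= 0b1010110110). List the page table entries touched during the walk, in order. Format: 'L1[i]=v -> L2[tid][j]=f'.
Answer: L1[5]=0 -> L2[0][1]=3

Derivation:
vaddr = 694 = 0b1010110110
Split: l1_idx=5, l2_idx=1, offset=22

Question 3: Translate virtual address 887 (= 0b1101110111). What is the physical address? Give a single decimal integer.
vaddr = 887 = 0b1101110111
Split: l1_idx=6, l2_idx=3, offset=23
L1[6] = 1
L2[1][3] = 70
paddr = 70 * 32 + 23 = 2263

Answer: 2263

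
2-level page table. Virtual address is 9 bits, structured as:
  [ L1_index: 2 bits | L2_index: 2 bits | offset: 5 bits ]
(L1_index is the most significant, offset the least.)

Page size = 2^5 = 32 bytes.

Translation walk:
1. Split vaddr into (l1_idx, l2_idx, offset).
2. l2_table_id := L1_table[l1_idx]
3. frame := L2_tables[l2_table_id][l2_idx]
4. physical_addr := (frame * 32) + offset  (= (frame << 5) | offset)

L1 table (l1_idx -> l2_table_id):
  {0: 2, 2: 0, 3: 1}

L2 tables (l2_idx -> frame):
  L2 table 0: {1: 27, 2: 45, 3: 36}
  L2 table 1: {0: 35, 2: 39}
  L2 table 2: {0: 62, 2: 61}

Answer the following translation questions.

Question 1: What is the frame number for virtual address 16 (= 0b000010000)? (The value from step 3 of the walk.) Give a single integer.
vaddr = 16: l1_idx=0, l2_idx=0
L1[0] = 2; L2[2][0] = 62

Answer: 62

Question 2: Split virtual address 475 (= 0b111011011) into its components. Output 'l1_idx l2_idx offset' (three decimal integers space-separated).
vaddr = 475 = 0b111011011
  top 2 bits -> l1_idx = 3
  next 2 bits -> l2_idx = 2
  bottom 5 bits -> offset = 27

Answer: 3 2 27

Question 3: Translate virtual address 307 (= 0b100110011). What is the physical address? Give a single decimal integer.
Answer: 883

Derivation:
vaddr = 307 = 0b100110011
Split: l1_idx=2, l2_idx=1, offset=19
L1[2] = 0
L2[0][1] = 27
paddr = 27 * 32 + 19 = 883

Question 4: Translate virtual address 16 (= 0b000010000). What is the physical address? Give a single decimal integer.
vaddr = 16 = 0b000010000
Split: l1_idx=0, l2_idx=0, offset=16
L1[0] = 2
L2[2][0] = 62
paddr = 62 * 32 + 16 = 2000

Answer: 2000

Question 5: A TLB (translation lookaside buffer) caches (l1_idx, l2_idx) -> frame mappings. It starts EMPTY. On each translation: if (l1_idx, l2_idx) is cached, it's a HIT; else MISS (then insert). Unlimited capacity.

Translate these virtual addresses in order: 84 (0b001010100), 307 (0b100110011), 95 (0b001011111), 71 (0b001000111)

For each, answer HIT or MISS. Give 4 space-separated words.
vaddr=84: (0,2) not in TLB -> MISS, insert
vaddr=307: (2,1) not in TLB -> MISS, insert
vaddr=95: (0,2) in TLB -> HIT
vaddr=71: (0,2) in TLB -> HIT

Answer: MISS MISS HIT HIT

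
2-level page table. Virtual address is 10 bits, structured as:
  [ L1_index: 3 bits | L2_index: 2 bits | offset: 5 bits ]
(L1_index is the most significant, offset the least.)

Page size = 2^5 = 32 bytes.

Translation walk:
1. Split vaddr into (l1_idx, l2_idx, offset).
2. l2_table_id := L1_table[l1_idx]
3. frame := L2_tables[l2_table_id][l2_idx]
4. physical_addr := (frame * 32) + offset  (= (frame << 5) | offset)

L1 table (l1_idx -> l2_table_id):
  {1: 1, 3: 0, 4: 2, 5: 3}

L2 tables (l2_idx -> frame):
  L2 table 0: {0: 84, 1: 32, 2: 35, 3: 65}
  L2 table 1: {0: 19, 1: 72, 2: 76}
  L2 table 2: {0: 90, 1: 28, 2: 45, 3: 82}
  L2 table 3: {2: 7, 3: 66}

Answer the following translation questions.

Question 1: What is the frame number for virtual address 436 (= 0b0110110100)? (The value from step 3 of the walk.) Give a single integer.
Answer: 32

Derivation:
vaddr = 436: l1_idx=3, l2_idx=1
L1[3] = 0; L2[0][1] = 32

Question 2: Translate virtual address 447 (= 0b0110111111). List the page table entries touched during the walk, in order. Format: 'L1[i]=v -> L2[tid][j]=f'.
Answer: L1[3]=0 -> L2[0][1]=32

Derivation:
vaddr = 447 = 0b0110111111
Split: l1_idx=3, l2_idx=1, offset=31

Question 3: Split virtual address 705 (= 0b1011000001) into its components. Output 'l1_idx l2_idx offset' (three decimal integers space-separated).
vaddr = 705 = 0b1011000001
  top 3 bits -> l1_idx = 5
  next 2 bits -> l2_idx = 2
  bottom 5 bits -> offset = 1

Answer: 5 2 1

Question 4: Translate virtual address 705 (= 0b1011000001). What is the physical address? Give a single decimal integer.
vaddr = 705 = 0b1011000001
Split: l1_idx=5, l2_idx=2, offset=1
L1[5] = 3
L2[3][2] = 7
paddr = 7 * 32 + 1 = 225

Answer: 225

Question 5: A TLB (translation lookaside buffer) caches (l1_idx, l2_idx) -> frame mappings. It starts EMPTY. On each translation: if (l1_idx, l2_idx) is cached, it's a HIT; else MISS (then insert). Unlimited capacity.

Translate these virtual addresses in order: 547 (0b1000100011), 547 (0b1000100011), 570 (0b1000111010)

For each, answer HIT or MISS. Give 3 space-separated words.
vaddr=547: (4,1) not in TLB -> MISS, insert
vaddr=547: (4,1) in TLB -> HIT
vaddr=570: (4,1) in TLB -> HIT

Answer: MISS HIT HIT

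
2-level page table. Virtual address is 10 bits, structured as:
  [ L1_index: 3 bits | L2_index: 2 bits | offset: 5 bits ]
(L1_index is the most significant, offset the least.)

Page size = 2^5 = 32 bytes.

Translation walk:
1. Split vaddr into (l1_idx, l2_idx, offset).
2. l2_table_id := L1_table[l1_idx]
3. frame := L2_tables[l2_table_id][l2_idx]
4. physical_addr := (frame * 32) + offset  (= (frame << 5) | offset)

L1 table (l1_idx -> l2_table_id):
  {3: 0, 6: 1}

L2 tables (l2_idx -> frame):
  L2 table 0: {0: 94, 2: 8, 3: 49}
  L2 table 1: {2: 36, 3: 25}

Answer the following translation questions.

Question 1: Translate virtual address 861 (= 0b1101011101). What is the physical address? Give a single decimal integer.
Answer: 1181

Derivation:
vaddr = 861 = 0b1101011101
Split: l1_idx=6, l2_idx=2, offset=29
L1[6] = 1
L2[1][2] = 36
paddr = 36 * 32 + 29 = 1181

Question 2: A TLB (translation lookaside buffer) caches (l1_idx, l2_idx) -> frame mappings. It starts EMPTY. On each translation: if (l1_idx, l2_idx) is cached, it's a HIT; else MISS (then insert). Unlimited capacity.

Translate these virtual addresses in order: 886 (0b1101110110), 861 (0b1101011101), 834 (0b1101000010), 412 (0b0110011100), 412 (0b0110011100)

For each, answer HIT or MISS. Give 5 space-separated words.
Answer: MISS MISS HIT MISS HIT

Derivation:
vaddr=886: (6,3) not in TLB -> MISS, insert
vaddr=861: (6,2) not in TLB -> MISS, insert
vaddr=834: (6,2) in TLB -> HIT
vaddr=412: (3,0) not in TLB -> MISS, insert
vaddr=412: (3,0) in TLB -> HIT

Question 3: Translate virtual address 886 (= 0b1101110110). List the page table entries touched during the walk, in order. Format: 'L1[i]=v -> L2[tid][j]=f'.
Answer: L1[6]=1 -> L2[1][3]=25

Derivation:
vaddr = 886 = 0b1101110110
Split: l1_idx=6, l2_idx=3, offset=22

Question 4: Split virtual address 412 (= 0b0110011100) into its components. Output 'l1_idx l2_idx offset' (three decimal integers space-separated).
vaddr = 412 = 0b0110011100
  top 3 bits -> l1_idx = 3
  next 2 bits -> l2_idx = 0
  bottom 5 bits -> offset = 28

Answer: 3 0 28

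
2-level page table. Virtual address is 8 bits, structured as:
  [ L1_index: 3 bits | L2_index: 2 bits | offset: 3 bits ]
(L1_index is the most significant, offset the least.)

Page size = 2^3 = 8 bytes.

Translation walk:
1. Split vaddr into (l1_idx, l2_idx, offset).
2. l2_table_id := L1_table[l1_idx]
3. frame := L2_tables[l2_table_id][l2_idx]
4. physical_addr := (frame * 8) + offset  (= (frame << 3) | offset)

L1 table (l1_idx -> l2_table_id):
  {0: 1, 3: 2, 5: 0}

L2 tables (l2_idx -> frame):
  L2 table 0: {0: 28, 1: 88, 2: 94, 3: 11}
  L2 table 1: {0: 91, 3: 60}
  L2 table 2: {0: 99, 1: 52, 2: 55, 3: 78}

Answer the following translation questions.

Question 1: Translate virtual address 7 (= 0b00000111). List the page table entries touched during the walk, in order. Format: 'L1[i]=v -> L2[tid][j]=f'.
vaddr = 7 = 0b00000111
Split: l1_idx=0, l2_idx=0, offset=7

Answer: L1[0]=1 -> L2[1][0]=91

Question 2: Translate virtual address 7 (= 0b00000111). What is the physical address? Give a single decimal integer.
Answer: 735

Derivation:
vaddr = 7 = 0b00000111
Split: l1_idx=0, l2_idx=0, offset=7
L1[0] = 1
L2[1][0] = 91
paddr = 91 * 8 + 7 = 735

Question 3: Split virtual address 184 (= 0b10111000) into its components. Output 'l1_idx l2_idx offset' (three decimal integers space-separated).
Answer: 5 3 0

Derivation:
vaddr = 184 = 0b10111000
  top 3 bits -> l1_idx = 5
  next 2 bits -> l2_idx = 3
  bottom 3 bits -> offset = 0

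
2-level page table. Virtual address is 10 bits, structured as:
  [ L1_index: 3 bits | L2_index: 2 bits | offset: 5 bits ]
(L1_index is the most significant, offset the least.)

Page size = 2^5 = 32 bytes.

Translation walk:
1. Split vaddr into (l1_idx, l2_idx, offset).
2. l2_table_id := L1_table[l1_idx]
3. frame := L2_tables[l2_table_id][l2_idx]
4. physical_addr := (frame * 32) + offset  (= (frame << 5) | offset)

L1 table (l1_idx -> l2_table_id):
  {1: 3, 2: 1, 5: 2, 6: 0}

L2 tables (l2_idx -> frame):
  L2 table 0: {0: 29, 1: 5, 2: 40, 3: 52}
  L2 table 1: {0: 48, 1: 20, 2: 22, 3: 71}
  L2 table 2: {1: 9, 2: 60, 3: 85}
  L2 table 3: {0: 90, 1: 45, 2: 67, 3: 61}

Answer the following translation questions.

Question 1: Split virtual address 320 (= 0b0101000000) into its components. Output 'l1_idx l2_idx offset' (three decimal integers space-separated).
Answer: 2 2 0

Derivation:
vaddr = 320 = 0b0101000000
  top 3 bits -> l1_idx = 2
  next 2 bits -> l2_idx = 2
  bottom 5 bits -> offset = 0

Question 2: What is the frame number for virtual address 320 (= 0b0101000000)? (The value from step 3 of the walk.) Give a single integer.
vaddr = 320: l1_idx=2, l2_idx=2
L1[2] = 1; L2[1][2] = 22

Answer: 22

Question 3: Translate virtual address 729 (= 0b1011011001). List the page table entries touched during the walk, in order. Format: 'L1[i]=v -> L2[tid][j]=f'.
Answer: L1[5]=2 -> L2[2][2]=60

Derivation:
vaddr = 729 = 0b1011011001
Split: l1_idx=5, l2_idx=2, offset=25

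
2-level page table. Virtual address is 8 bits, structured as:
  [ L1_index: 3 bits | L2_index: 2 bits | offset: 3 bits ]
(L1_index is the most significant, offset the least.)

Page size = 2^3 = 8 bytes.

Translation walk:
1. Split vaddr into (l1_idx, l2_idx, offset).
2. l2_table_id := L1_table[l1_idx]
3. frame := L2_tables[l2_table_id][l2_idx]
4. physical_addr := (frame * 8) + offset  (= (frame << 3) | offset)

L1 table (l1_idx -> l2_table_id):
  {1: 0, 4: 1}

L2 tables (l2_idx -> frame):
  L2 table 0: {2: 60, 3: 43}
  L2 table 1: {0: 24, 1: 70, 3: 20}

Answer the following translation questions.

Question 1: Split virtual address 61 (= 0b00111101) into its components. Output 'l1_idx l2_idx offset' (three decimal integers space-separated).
vaddr = 61 = 0b00111101
  top 3 bits -> l1_idx = 1
  next 2 bits -> l2_idx = 3
  bottom 3 bits -> offset = 5

Answer: 1 3 5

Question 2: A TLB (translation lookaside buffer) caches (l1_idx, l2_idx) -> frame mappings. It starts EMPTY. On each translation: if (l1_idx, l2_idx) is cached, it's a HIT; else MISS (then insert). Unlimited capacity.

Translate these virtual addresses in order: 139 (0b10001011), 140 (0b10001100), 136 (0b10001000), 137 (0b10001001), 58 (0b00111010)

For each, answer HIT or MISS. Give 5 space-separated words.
vaddr=139: (4,1) not in TLB -> MISS, insert
vaddr=140: (4,1) in TLB -> HIT
vaddr=136: (4,1) in TLB -> HIT
vaddr=137: (4,1) in TLB -> HIT
vaddr=58: (1,3) not in TLB -> MISS, insert

Answer: MISS HIT HIT HIT MISS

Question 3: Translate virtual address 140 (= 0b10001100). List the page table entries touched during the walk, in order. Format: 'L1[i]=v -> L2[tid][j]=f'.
vaddr = 140 = 0b10001100
Split: l1_idx=4, l2_idx=1, offset=4

Answer: L1[4]=1 -> L2[1][1]=70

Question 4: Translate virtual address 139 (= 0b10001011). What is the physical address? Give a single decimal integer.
Answer: 563

Derivation:
vaddr = 139 = 0b10001011
Split: l1_idx=4, l2_idx=1, offset=3
L1[4] = 1
L2[1][1] = 70
paddr = 70 * 8 + 3 = 563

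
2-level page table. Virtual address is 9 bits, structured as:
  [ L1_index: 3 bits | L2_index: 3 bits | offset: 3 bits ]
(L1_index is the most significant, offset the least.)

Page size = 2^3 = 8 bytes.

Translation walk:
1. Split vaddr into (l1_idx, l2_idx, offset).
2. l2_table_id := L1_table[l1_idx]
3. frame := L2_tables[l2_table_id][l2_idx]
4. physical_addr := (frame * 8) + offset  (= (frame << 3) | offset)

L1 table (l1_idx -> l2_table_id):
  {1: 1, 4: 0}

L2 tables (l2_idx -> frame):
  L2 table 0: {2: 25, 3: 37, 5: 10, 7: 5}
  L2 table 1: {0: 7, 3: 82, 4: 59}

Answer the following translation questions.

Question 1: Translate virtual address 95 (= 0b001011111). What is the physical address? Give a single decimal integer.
Answer: 663

Derivation:
vaddr = 95 = 0b001011111
Split: l1_idx=1, l2_idx=3, offset=7
L1[1] = 1
L2[1][3] = 82
paddr = 82 * 8 + 7 = 663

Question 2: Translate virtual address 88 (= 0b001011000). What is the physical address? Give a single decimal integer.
Answer: 656

Derivation:
vaddr = 88 = 0b001011000
Split: l1_idx=1, l2_idx=3, offset=0
L1[1] = 1
L2[1][3] = 82
paddr = 82 * 8 + 0 = 656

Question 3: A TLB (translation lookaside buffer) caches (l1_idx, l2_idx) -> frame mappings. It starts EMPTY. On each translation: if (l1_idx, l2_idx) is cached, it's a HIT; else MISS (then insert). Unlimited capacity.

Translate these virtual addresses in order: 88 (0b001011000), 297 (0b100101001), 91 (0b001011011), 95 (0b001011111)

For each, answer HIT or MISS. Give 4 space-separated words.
Answer: MISS MISS HIT HIT

Derivation:
vaddr=88: (1,3) not in TLB -> MISS, insert
vaddr=297: (4,5) not in TLB -> MISS, insert
vaddr=91: (1,3) in TLB -> HIT
vaddr=95: (1,3) in TLB -> HIT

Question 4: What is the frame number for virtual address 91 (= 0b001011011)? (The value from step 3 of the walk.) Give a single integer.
Answer: 82

Derivation:
vaddr = 91: l1_idx=1, l2_idx=3
L1[1] = 1; L2[1][3] = 82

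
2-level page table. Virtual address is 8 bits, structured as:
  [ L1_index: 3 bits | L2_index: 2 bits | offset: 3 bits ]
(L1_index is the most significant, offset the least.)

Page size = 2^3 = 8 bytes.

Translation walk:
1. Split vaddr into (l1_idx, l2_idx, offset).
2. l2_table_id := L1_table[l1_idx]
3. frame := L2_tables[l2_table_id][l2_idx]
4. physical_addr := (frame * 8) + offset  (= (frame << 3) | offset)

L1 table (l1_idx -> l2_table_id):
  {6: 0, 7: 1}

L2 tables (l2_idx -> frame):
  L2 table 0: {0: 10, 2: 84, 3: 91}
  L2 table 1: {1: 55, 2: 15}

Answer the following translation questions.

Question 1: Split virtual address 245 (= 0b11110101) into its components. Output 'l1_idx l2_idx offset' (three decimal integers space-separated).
vaddr = 245 = 0b11110101
  top 3 bits -> l1_idx = 7
  next 2 bits -> l2_idx = 2
  bottom 3 bits -> offset = 5

Answer: 7 2 5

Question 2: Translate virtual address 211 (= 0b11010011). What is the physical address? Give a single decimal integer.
Answer: 675

Derivation:
vaddr = 211 = 0b11010011
Split: l1_idx=6, l2_idx=2, offset=3
L1[6] = 0
L2[0][2] = 84
paddr = 84 * 8 + 3 = 675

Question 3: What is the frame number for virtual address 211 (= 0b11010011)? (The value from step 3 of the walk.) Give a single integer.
Answer: 84

Derivation:
vaddr = 211: l1_idx=6, l2_idx=2
L1[6] = 0; L2[0][2] = 84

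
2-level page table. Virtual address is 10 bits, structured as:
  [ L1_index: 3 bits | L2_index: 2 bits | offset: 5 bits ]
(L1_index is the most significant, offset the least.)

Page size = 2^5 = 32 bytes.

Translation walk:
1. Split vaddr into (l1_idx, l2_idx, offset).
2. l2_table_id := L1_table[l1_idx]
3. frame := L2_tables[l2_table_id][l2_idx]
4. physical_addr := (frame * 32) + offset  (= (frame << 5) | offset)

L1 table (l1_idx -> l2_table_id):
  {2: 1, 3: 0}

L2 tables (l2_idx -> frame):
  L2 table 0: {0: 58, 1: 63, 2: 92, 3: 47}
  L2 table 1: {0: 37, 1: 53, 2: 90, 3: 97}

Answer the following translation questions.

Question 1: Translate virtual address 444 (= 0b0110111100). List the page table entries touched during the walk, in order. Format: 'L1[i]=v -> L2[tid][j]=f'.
vaddr = 444 = 0b0110111100
Split: l1_idx=3, l2_idx=1, offset=28

Answer: L1[3]=0 -> L2[0][1]=63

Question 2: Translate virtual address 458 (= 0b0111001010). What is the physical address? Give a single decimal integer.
Answer: 2954

Derivation:
vaddr = 458 = 0b0111001010
Split: l1_idx=3, l2_idx=2, offset=10
L1[3] = 0
L2[0][2] = 92
paddr = 92 * 32 + 10 = 2954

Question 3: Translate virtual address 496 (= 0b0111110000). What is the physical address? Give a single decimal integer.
Answer: 1520

Derivation:
vaddr = 496 = 0b0111110000
Split: l1_idx=3, l2_idx=3, offset=16
L1[3] = 0
L2[0][3] = 47
paddr = 47 * 32 + 16 = 1520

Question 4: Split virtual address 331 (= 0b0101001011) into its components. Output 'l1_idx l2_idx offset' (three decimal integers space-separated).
vaddr = 331 = 0b0101001011
  top 3 bits -> l1_idx = 2
  next 2 bits -> l2_idx = 2
  bottom 5 bits -> offset = 11

Answer: 2 2 11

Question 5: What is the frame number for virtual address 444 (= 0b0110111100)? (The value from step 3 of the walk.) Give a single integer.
vaddr = 444: l1_idx=3, l2_idx=1
L1[3] = 0; L2[0][1] = 63

Answer: 63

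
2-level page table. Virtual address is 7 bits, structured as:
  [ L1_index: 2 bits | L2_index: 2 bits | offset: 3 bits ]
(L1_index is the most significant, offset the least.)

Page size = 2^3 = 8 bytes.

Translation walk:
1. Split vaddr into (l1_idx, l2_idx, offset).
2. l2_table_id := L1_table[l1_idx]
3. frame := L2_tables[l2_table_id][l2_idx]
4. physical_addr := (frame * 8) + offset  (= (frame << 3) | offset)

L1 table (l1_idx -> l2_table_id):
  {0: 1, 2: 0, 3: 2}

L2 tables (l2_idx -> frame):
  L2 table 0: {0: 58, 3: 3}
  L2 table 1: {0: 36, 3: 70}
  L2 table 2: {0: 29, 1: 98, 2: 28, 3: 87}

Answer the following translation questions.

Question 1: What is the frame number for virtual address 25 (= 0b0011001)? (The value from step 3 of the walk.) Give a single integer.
vaddr = 25: l1_idx=0, l2_idx=3
L1[0] = 1; L2[1][3] = 70

Answer: 70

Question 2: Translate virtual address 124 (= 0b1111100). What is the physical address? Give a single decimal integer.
vaddr = 124 = 0b1111100
Split: l1_idx=3, l2_idx=3, offset=4
L1[3] = 2
L2[2][3] = 87
paddr = 87 * 8 + 4 = 700

Answer: 700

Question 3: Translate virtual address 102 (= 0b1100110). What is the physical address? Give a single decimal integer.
Answer: 238

Derivation:
vaddr = 102 = 0b1100110
Split: l1_idx=3, l2_idx=0, offset=6
L1[3] = 2
L2[2][0] = 29
paddr = 29 * 8 + 6 = 238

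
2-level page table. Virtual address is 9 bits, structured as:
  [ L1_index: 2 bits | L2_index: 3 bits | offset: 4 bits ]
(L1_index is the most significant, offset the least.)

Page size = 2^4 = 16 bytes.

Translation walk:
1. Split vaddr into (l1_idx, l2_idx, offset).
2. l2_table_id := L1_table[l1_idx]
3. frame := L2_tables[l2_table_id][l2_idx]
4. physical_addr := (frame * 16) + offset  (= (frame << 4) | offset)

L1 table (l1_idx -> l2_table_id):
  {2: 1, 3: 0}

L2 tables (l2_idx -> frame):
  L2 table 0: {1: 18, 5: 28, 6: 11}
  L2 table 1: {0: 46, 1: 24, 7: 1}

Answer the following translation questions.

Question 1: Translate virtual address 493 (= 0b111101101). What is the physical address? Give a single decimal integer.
vaddr = 493 = 0b111101101
Split: l1_idx=3, l2_idx=6, offset=13
L1[3] = 0
L2[0][6] = 11
paddr = 11 * 16 + 13 = 189

Answer: 189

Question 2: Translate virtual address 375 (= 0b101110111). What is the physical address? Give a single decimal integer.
Answer: 23

Derivation:
vaddr = 375 = 0b101110111
Split: l1_idx=2, l2_idx=7, offset=7
L1[2] = 1
L2[1][7] = 1
paddr = 1 * 16 + 7 = 23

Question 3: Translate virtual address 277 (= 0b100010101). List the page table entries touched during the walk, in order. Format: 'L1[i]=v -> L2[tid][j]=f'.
vaddr = 277 = 0b100010101
Split: l1_idx=2, l2_idx=1, offset=5

Answer: L1[2]=1 -> L2[1][1]=24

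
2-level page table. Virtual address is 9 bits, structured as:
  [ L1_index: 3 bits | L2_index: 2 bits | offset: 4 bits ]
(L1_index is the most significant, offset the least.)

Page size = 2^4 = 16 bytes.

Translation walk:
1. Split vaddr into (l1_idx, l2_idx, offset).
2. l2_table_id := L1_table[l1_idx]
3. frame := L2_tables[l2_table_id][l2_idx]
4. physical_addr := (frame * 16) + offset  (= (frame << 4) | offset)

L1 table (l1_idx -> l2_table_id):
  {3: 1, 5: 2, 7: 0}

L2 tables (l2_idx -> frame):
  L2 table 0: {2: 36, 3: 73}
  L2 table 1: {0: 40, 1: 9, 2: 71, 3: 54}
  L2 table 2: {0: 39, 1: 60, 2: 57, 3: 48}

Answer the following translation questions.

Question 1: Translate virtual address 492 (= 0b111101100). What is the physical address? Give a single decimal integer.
vaddr = 492 = 0b111101100
Split: l1_idx=7, l2_idx=2, offset=12
L1[7] = 0
L2[0][2] = 36
paddr = 36 * 16 + 12 = 588

Answer: 588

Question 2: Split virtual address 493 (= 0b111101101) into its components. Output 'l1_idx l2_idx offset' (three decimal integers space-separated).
vaddr = 493 = 0b111101101
  top 3 bits -> l1_idx = 7
  next 2 bits -> l2_idx = 2
  bottom 4 bits -> offset = 13

Answer: 7 2 13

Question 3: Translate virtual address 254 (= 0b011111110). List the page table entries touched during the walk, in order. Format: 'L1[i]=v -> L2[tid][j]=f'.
Answer: L1[3]=1 -> L2[1][3]=54

Derivation:
vaddr = 254 = 0b011111110
Split: l1_idx=3, l2_idx=3, offset=14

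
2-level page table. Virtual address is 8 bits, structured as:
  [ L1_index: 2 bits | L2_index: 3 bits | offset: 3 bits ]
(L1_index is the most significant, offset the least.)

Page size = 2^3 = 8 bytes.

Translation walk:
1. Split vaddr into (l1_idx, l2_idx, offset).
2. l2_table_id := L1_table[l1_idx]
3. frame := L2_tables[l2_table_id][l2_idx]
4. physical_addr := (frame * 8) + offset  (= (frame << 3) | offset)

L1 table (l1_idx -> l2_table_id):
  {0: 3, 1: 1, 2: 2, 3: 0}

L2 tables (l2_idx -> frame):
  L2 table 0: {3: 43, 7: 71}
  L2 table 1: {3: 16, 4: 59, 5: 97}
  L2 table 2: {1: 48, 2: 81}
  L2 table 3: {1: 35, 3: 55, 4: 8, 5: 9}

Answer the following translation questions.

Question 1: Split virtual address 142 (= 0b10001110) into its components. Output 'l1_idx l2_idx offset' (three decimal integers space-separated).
vaddr = 142 = 0b10001110
  top 2 bits -> l1_idx = 2
  next 3 bits -> l2_idx = 1
  bottom 3 bits -> offset = 6

Answer: 2 1 6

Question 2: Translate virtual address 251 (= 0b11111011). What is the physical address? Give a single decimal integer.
vaddr = 251 = 0b11111011
Split: l1_idx=3, l2_idx=7, offset=3
L1[3] = 0
L2[0][7] = 71
paddr = 71 * 8 + 3 = 571

Answer: 571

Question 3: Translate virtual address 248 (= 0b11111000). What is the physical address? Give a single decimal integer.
Answer: 568

Derivation:
vaddr = 248 = 0b11111000
Split: l1_idx=3, l2_idx=7, offset=0
L1[3] = 0
L2[0][7] = 71
paddr = 71 * 8 + 0 = 568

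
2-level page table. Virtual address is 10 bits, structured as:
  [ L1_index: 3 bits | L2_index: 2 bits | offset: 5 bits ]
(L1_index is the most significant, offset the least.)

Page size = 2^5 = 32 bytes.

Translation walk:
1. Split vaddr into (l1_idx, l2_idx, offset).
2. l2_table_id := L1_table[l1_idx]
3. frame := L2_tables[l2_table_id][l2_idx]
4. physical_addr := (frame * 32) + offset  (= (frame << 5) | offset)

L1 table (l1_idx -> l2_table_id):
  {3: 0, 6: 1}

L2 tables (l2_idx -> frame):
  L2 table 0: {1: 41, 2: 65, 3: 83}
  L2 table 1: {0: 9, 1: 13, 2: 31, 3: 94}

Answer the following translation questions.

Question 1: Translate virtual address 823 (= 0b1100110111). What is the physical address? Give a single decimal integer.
vaddr = 823 = 0b1100110111
Split: l1_idx=6, l2_idx=1, offset=23
L1[6] = 1
L2[1][1] = 13
paddr = 13 * 32 + 23 = 439

Answer: 439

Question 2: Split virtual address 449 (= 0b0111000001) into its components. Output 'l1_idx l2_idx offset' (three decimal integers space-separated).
Answer: 3 2 1

Derivation:
vaddr = 449 = 0b0111000001
  top 3 bits -> l1_idx = 3
  next 2 bits -> l2_idx = 2
  bottom 5 bits -> offset = 1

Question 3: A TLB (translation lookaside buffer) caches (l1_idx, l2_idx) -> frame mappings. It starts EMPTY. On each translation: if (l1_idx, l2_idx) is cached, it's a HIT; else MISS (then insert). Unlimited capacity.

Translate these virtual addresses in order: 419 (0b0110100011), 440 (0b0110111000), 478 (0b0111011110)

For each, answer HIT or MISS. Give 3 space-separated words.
Answer: MISS HIT MISS

Derivation:
vaddr=419: (3,1) not in TLB -> MISS, insert
vaddr=440: (3,1) in TLB -> HIT
vaddr=478: (3,2) not in TLB -> MISS, insert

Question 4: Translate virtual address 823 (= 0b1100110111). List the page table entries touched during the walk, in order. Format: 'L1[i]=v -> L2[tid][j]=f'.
Answer: L1[6]=1 -> L2[1][1]=13

Derivation:
vaddr = 823 = 0b1100110111
Split: l1_idx=6, l2_idx=1, offset=23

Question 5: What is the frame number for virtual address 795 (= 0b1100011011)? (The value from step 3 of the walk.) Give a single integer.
vaddr = 795: l1_idx=6, l2_idx=0
L1[6] = 1; L2[1][0] = 9

Answer: 9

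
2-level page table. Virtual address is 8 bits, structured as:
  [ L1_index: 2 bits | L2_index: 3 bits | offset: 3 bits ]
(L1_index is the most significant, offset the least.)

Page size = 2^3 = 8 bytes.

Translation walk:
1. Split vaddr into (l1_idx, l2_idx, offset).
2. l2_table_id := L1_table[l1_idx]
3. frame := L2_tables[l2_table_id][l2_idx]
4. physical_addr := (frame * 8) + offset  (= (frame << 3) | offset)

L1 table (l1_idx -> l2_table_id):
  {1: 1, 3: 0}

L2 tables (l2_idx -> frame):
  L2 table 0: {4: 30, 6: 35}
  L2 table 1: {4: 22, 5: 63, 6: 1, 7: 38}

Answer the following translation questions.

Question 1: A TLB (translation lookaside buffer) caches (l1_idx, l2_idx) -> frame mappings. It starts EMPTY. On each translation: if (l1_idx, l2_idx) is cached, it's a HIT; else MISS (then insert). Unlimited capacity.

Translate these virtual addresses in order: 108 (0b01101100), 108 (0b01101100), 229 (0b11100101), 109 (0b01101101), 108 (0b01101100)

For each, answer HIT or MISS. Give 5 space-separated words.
Answer: MISS HIT MISS HIT HIT

Derivation:
vaddr=108: (1,5) not in TLB -> MISS, insert
vaddr=108: (1,5) in TLB -> HIT
vaddr=229: (3,4) not in TLB -> MISS, insert
vaddr=109: (1,5) in TLB -> HIT
vaddr=108: (1,5) in TLB -> HIT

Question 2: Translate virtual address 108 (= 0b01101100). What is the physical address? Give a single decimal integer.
Answer: 508

Derivation:
vaddr = 108 = 0b01101100
Split: l1_idx=1, l2_idx=5, offset=4
L1[1] = 1
L2[1][5] = 63
paddr = 63 * 8 + 4 = 508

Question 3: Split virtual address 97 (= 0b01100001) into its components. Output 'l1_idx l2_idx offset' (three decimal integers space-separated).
Answer: 1 4 1

Derivation:
vaddr = 97 = 0b01100001
  top 2 bits -> l1_idx = 1
  next 3 bits -> l2_idx = 4
  bottom 3 bits -> offset = 1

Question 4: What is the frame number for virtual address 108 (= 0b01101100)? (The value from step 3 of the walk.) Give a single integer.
Answer: 63

Derivation:
vaddr = 108: l1_idx=1, l2_idx=5
L1[1] = 1; L2[1][5] = 63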